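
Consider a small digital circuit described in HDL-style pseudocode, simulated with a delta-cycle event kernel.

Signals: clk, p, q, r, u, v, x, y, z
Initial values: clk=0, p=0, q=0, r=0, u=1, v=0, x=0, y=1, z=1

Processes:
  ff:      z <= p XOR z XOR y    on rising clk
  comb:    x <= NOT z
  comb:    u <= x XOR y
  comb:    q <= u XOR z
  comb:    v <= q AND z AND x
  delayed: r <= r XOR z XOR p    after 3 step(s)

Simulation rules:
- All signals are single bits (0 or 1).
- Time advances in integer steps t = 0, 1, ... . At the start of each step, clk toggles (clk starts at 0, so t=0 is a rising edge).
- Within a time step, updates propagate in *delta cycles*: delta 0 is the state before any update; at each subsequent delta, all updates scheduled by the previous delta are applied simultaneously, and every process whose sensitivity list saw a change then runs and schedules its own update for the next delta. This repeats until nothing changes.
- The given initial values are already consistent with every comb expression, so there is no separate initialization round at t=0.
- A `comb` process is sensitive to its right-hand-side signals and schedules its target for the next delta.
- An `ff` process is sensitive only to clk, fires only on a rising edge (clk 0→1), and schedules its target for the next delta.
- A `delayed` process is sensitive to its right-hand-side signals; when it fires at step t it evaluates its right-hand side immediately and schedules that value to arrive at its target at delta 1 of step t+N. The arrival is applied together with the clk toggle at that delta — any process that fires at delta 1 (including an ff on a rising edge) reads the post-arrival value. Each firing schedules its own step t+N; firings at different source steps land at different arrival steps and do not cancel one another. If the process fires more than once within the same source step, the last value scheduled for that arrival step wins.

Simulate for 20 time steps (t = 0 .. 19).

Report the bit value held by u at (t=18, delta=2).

t=0 Δ0: x=0 z=1 q=0 v=0 clk=0 y=1 r=0 p=0 u=1
  Δ1: clk:0→1
  Δ2: z:1→0
  Δ3: x:0→1, q:0→1
  Δ4: u:1→0
  Δ5: q:1→0
  (5Δ to stable)
t=1 Δ0: x=1 z=0 q=0 v=0 clk=1 y=1 r=0 p=0 u=0
  Δ1: clk:1→0
  (1Δ to stable)
t=2 Δ0: x=1 z=0 q=0 v=0 clk=0 y=1 r=0 p=0 u=0
  Δ1: clk:0→1
  Δ2: z:0→1
  Δ3: x:1→0, q:0→1
  Δ4: u:0→1
  Δ5: q:1→0
  (5Δ to stable)
t=3 Δ0: x=0 z=1 q=0 v=0 clk=1 y=1 r=0 p=0 u=1
  Δ1: clk:1→0
  (1Δ to stable)
t=4 Δ0: x=0 z=1 q=0 v=0 clk=0 y=1 r=0 p=0 u=1
  Δ1: clk:0→1
  Δ2: z:1→0
  Δ3: x:0→1, q:0→1
  Δ4: u:1→0
  Δ5: q:1→0
  (5Δ to stable)
t=5 Δ0: x=1 z=0 q=0 v=0 clk=1 y=1 r=0 p=0 u=0
  Δ1: clk:1→0, r:0→1
  (1Δ to stable)
t=6 Δ0: x=1 z=0 q=0 v=0 clk=0 y=1 r=1 p=0 u=0
  Δ1: clk:0→1
  Δ2: z:0→1
  Δ3: x:1→0, q:0→1
  Δ4: u:0→1
  Δ5: q:1→0
  (5Δ to stable)
t=7 Δ0: x=0 z=1 q=0 v=0 clk=1 y=1 r=1 p=0 u=1
  Δ1: clk:1→0, r:1→0
  (1Δ to stable)
t=8 Δ0: x=0 z=1 q=0 v=0 clk=0 y=1 r=0 p=0 u=1
  Δ1: clk:0→1, r:0→1
  Δ2: z:1→0
  Δ3: x:0→1, q:0→1
  Δ4: u:1→0
  Δ5: q:1→0
  (5Δ to stable)
t=9 Δ0: x=1 z=0 q=0 v=0 clk=1 y=1 r=1 p=0 u=0
  Δ1: clk:1→0, r:1→0
  (1Δ to stable)
t=10 Δ0: x=1 z=0 q=0 v=0 clk=0 y=1 r=0 p=0 u=0
  Δ1: clk:0→1, r:0→1
  Δ2: z:0→1
  Δ3: x:1→0, q:0→1
  Δ4: u:0→1
  Δ5: q:1→0
  (5Δ to stable)
t=11 Δ0: x=0 z=1 q=0 v=0 clk=1 y=1 r=1 p=0 u=1
  Δ1: clk:1→0
  (1Δ to stable)
t=12 Δ0: x=0 z=1 q=0 v=0 clk=0 y=1 r=1 p=0 u=1
  Δ1: clk:0→1, r:1→0
  Δ2: z:1→0
  Δ3: x:0→1, q:0→1
  Δ4: u:1→0
  Δ5: q:1→0
  (5Δ to stable)
t=13 Δ0: x=1 z=0 q=0 v=0 clk=1 y=1 r=0 p=0 u=0
  Δ1: clk:1→0
  (1Δ to stable)
t=14 Δ0: x=1 z=0 q=0 v=0 clk=0 y=1 r=0 p=0 u=0
  Δ1: clk:0→1
  Δ2: z:0→1
  Δ3: x:1→0, q:0→1
  Δ4: u:0→1
  Δ5: q:1→0
  (5Δ to stable)
t=15 Δ0: x=0 z=1 q=0 v=0 clk=1 y=1 r=0 p=0 u=1
  Δ1: clk:1→0
  (1Δ to stable)
t=16 Δ0: x=0 z=1 q=0 v=0 clk=0 y=1 r=0 p=0 u=1
  Δ1: clk:0→1
  Δ2: z:1→0
  Δ3: x:0→1, q:0→1
  Δ4: u:1→0
  Δ5: q:1→0
  (5Δ to stable)
t=17 Δ0: x=1 z=0 q=0 v=0 clk=1 y=1 r=0 p=0 u=0
  Δ1: clk:1→0, r:0→1
  (1Δ to stable)
t=18 Δ0: x=1 z=0 q=0 v=0 clk=0 y=1 r=1 p=0 u=0
  Δ1: clk:0→1
  Δ2: z:0→1
  Δ3: x:1→0, q:0→1
  Δ4: u:0→1
  Δ5: q:1→0
  (5Δ to stable)
t=19 Δ0: x=0 z=1 q=0 v=0 clk=1 y=1 r=1 p=0 u=1
  Δ1: clk:1→0, r:1→0
  (1Δ to stable)

0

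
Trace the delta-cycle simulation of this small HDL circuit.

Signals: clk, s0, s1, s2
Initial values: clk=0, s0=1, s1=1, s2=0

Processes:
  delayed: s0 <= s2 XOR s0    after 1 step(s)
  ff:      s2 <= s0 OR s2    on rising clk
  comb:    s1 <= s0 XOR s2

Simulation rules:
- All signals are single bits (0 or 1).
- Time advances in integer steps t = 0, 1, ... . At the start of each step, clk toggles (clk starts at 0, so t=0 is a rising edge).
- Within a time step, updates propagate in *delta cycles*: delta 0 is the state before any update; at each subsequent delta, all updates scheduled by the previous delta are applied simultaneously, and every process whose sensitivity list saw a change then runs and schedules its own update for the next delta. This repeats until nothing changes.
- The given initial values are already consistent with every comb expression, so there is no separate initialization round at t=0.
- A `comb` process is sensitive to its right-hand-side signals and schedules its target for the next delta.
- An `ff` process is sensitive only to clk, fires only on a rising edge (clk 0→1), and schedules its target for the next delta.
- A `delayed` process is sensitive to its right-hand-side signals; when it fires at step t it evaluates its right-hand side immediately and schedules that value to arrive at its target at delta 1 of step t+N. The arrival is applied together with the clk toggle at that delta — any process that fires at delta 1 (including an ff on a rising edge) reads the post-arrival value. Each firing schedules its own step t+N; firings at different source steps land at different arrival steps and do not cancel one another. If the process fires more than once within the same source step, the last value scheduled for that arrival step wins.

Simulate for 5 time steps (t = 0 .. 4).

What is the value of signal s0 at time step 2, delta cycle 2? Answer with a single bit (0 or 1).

1

t=0 Δ0: clk=0 s1=1 s0=1 s2=0
  Δ1: clk:0→1
  Δ2: s2:0→1
  Δ3: s1:1→0
  (3Δ to stable)
t=1 Δ0: clk=1 s1=0 s0=1 s2=1
  Δ1: clk:1→0, s0:1→0
  Δ2: s1:0→1
  (2Δ to stable)
t=2 Δ0: clk=0 s1=1 s0=0 s2=1
  Δ1: clk:0→1, s0:0→1
  Δ2: s1:1→0
  (2Δ to stable)
t=3 Δ0: clk=1 s1=0 s0=1 s2=1
  Δ1: clk:1→0, s0:1→0
  Δ2: s1:0→1
  (2Δ to stable)
t=4 Δ0: clk=0 s1=1 s0=0 s2=1
  Δ1: clk:0→1, s0:0→1
  Δ2: s1:1→0
  (2Δ to stable)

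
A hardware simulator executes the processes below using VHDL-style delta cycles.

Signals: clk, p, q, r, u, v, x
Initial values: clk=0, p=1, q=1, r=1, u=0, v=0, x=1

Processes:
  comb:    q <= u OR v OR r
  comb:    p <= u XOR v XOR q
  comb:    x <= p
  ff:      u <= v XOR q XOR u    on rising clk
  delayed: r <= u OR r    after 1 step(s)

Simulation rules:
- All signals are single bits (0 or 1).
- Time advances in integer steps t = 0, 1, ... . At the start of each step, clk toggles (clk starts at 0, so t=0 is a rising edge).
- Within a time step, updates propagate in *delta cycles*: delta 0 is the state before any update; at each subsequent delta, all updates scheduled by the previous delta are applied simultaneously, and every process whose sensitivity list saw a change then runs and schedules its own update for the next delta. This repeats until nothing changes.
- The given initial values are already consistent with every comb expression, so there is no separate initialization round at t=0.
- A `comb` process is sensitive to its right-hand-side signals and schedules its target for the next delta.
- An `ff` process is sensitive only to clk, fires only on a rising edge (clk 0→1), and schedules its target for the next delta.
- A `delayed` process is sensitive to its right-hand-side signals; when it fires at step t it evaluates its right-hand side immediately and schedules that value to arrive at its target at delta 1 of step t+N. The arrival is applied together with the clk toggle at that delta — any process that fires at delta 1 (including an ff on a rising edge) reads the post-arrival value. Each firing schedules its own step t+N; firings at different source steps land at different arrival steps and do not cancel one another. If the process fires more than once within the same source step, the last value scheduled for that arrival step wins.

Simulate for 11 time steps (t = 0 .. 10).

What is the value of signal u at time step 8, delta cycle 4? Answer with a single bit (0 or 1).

1

t0.Δ0 x=1 r=1 u=0 v=0 q=1 clk=0 p=1
t0.Δ1 x=1 r=1 u=0 v=0 q=1 clk=1 p=1
t0.Δ2 x=1 r=1 u=1 v=0 q=1 clk=1 p=1
t0.Δ3 x=1 r=1 u=1 v=0 q=1 clk=1 p=0
t0.Δ4 x=0 r=1 u=1 v=0 q=1 clk=1 p=0
t1.Δ0 x=0 r=1 u=1 v=0 q=1 clk=1 p=0
t1.Δ1 x=0 r=1 u=1 v=0 q=1 clk=0 p=0
t2.Δ0 x=0 r=1 u=1 v=0 q=1 clk=0 p=0
t2.Δ1 x=0 r=1 u=1 v=0 q=1 clk=1 p=0
t2.Δ2 x=0 r=1 u=0 v=0 q=1 clk=1 p=0
t2.Δ3 x=0 r=1 u=0 v=0 q=1 clk=1 p=1
t2.Δ4 x=1 r=1 u=0 v=0 q=1 clk=1 p=1
t3.Δ0 x=1 r=1 u=0 v=0 q=1 clk=1 p=1
t3.Δ1 x=1 r=1 u=0 v=0 q=1 clk=0 p=1
t4.Δ0 x=1 r=1 u=0 v=0 q=1 clk=0 p=1
t4.Δ1 x=1 r=1 u=0 v=0 q=1 clk=1 p=1
t4.Δ2 x=1 r=1 u=1 v=0 q=1 clk=1 p=1
t4.Δ3 x=1 r=1 u=1 v=0 q=1 clk=1 p=0
t4.Δ4 x=0 r=1 u=1 v=0 q=1 clk=1 p=0
t5.Δ0 x=0 r=1 u=1 v=0 q=1 clk=1 p=0
t5.Δ1 x=0 r=1 u=1 v=0 q=1 clk=0 p=0
t6.Δ0 x=0 r=1 u=1 v=0 q=1 clk=0 p=0
t6.Δ1 x=0 r=1 u=1 v=0 q=1 clk=1 p=0
t6.Δ2 x=0 r=1 u=0 v=0 q=1 clk=1 p=0
t6.Δ3 x=0 r=1 u=0 v=0 q=1 clk=1 p=1
t6.Δ4 x=1 r=1 u=0 v=0 q=1 clk=1 p=1
t7.Δ0 x=1 r=1 u=0 v=0 q=1 clk=1 p=1
t7.Δ1 x=1 r=1 u=0 v=0 q=1 clk=0 p=1
t8.Δ0 x=1 r=1 u=0 v=0 q=1 clk=0 p=1
t8.Δ1 x=1 r=1 u=0 v=0 q=1 clk=1 p=1
t8.Δ2 x=1 r=1 u=1 v=0 q=1 clk=1 p=1
t8.Δ3 x=1 r=1 u=1 v=0 q=1 clk=1 p=0
t8.Δ4 x=0 r=1 u=1 v=0 q=1 clk=1 p=0
t9.Δ0 x=0 r=1 u=1 v=0 q=1 clk=1 p=0
t9.Δ1 x=0 r=1 u=1 v=0 q=1 clk=0 p=0
t10.Δ0 x=0 r=1 u=1 v=0 q=1 clk=0 p=0
t10.Δ1 x=0 r=1 u=1 v=0 q=1 clk=1 p=0
t10.Δ2 x=0 r=1 u=0 v=0 q=1 clk=1 p=0
t10.Δ3 x=0 r=1 u=0 v=0 q=1 clk=1 p=1
t10.Δ4 x=1 r=1 u=0 v=0 q=1 clk=1 p=1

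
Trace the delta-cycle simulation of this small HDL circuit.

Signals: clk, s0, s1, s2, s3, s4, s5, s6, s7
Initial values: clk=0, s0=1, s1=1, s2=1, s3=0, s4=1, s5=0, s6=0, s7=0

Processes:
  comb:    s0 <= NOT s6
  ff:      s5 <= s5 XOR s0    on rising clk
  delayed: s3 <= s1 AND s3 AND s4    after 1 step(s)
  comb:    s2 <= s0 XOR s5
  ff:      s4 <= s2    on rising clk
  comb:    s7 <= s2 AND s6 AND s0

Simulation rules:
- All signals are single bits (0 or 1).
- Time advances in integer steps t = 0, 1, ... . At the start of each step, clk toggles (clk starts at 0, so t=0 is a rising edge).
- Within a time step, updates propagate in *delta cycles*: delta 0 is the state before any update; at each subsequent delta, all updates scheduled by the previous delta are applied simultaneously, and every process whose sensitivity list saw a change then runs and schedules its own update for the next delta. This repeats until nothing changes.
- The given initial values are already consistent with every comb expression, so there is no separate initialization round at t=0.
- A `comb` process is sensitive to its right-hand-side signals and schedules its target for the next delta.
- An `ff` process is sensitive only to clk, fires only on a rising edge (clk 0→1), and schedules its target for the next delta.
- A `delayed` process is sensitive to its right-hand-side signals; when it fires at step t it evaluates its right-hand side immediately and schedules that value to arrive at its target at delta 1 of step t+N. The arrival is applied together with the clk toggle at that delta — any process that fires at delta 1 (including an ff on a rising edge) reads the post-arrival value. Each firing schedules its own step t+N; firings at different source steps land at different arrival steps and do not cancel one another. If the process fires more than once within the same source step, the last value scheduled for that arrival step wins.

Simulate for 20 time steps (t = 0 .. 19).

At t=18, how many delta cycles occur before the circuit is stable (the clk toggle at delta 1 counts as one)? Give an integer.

t0.Δ0 s4=1 s2=1 clk=0 s1=1 s0=1 s3=0 s5=0 s7=0 s6=0
t0.Δ1 s4=1 s2=1 clk=1 s1=1 s0=1 s3=0 s5=0 s7=0 s6=0
t0.Δ2 s4=1 s2=1 clk=1 s1=1 s0=1 s3=0 s5=1 s7=0 s6=0
t0.Δ3 s4=1 s2=0 clk=1 s1=1 s0=1 s3=0 s5=1 s7=0 s6=0
t1.Δ0 s4=1 s2=0 clk=1 s1=1 s0=1 s3=0 s5=1 s7=0 s6=0
t1.Δ1 s4=1 s2=0 clk=0 s1=1 s0=1 s3=0 s5=1 s7=0 s6=0
t2.Δ0 s4=1 s2=0 clk=0 s1=1 s0=1 s3=0 s5=1 s7=0 s6=0
t2.Δ1 s4=1 s2=0 clk=1 s1=1 s0=1 s3=0 s5=1 s7=0 s6=0
t2.Δ2 s4=0 s2=0 clk=1 s1=1 s0=1 s3=0 s5=0 s7=0 s6=0
t2.Δ3 s4=0 s2=1 clk=1 s1=1 s0=1 s3=0 s5=0 s7=0 s6=0
t3.Δ0 s4=0 s2=1 clk=1 s1=1 s0=1 s3=0 s5=0 s7=0 s6=0
t3.Δ1 s4=0 s2=1 clk=0 s1=1 s0=1 s3=0 s5=0 s7=0 s6=0
t4.Δ0 s4=0 s2=1 clk=0 s1=1 s0=1 s3=0 s5=0 s7=0 s6=0
t4.Δ1 s4=0 s2=1 clk=1 s1=1 s0=1 s3=0 s5=0 s7=0 s6=0
t4.Δ2 s4=1 s2=1 clk=1 s1=1 s0=1 s3=0 s5=1 s7=0 s6=0
t4.Δ3 s4=1 s2=0 clk=1 s1=1 s0=1 s3=0 s5=1 s7=0 s6=0
t5.Δ0 s4=1 s2=0 clk=1 s1=1 s0=1 s3=0 s5=1 s7=0 s6=0
t5.Δ1 s4=1 s2=0 clk=0 s1=1 s0=1 s3=0 s5=1 s7=0 s6=0
t6.Δ0 s4=1 s2=0 clk=0 s1=1 s0=1 s3=0 s5=1 s7=0 s6=0
t6.Δ1 s4=1 s2=0 clk=1 s1=1 s0=1 s3=0 s5=1 s7=0 s6=0
t6.Δ2 s4=0 s2=0 clk=1 s1=1 s0=1 s3=0 s5=0 s7=0 s6=0
t6.Δ3 s4=0 s2=1 clk=1 s1=1 s0=1 s3=0 s5=0 s7=0 s6=0
t7.Δ0 s4=0 s2=1 clk=1 s1=1 s0=1 s3=0 s5=0 s7=0 s6=0
t7.Δ1 s4=0 s2=1 clk=0 s1=1 s0=1 s3=0 s5=0 s7=0 s6=0
t8.Δ0 s4=0 s2=1 clk=0 s1=1 s0=1 s3=0 s5=0 s7=0 s6=0
t8.Δ1 s4=0 s2=1 clk=1 s1=1 s0=1 s3=0 s5=0 s7=0 s6=0
t8.Δ2 s4=1 s2=1 clk=1 s1=1 s0=1 s3=0 s5=1 s7=0 s6=0
t8.Δ3 s4=1 s2=0 clk=1 s1=1 s0=1 s3=0 s5=1 s7=0 s6=0
t9.Δ0 s4=1 s2=0 clk=1 s1=1 s0=1 s3=0 s5=1 s7=0 s6=0
t9.Δ1 s4=1 s2=0 clk=0 s1=1 s0=1 s3=0 s5=1 s7=0 s6=0
t10.Δ0 s4=1 s2=0 clk=0 s1=1 s0=1 s3=0 s5=1 s7=0 s6=0
t10.Δ1 s4=1 s2=0 clk=1 s1=1 s0=1 s3=0 s5=1 s7=0 s6=0
t10.Δ2 s4=0 s2=0 clk=1 s1=1 s0=1 s3=0 s5=0 s7=0 s6=0
t10.Δ3 s4=0 s2=1 clk=1 s1=1 s0=1 s3=0 s5=0 s7=0 s6=0
t11.Δ0 s4=0 s2=1 clk=1 s1=1 s0=1 s3=0 s5=0 s7=0 s6=0
t11.Δ1 s4=0 s2=1 clk=0 s1=1 s0=1 s3=0 s5=0 s7=0 s6=0
t12.Δ0 s4=0 s2=1 clk=0 s1=1 s0=1 s3=0 s5=0 s7=0 s6=0
t12.Δ1 s4=0 s2=1 clk=1 s1=1 s0=1 s3=0 s5=0 s7=0 s6=0
t12.Δ2 s4=1 s2=1 clk=1 s1=1 s0=1 s3=0 s5=1 s7=0 s6=0
t12.Δ3 s4=1 s2=0 clk=1 s1=1 s0=1 s3=0 s5=1 s7=0 s6=0
t13.Δ0 s4=1 s2=0 clk=1 s1=1 s0=1 s3=0 s5=1 s7=0 s6=0
t13.Δ1 s4=1 s2=0 clk=0 s1=1 s0=1 s3=0 s5=1 s7=0 s6=0
t14.Δ0 s4=1 s2=0 clk=0 s1=1 s0=1 s3=0 s5=1 s7=0 s6=0
t14.Δ1 s4=1 s2=0 clk=1 s1=1 s0=1 s3=0 s5=1 s7=0 s6=0
t14.Δ2 s4=0 s2=0 clk=1 s1=1 s0=1 s3=0 s5=0 s7=0 s6=0
t14.Δ3 s4=0 s2=1 clk=1 s1=1 s0=1 s3=0 s5=0 s7=0 s6=0
t15.Δ0 s4=0 s2=1 clk=1 s1=1 s0=1 s3=0 s5=0 s7=0 s6=0
t15.Δ1 s4=0 s2=1 clk=0 s1=1 s0=1 s3=0 s5=0 s7=0 s6=0
t16.Δ0 s4=0 s2=1 clk=0 s1=1 s0=1 s3=0 s5=0 s7=0 s6=0
t16.Δ1 s4=0 s2=1 clk=1 s1=1 s0=1 s3=0 s5=0 s7=0 s6=0
t16.Δ2 s4=1 s2=1 clk=1 s1=1 s0=1 s3=0 s5=1 s7=0 s6=0
t16.Δ3 s4=1 s2=0 clk=1 s1=1 s0=1 s3=0 s5=1 s7=0 s6=0
t17.Δ0 s4=1 s2=0 clk=1 s1=1 s0=1 s3=0 s5=1 s7=0 s6=0
t17.Δ1 s4=1 s2=0 clk=0 s1=1 s0=1 s3=0 s5=1 s7=0 s6=0
t18.Δ0 s4=1 s2=0 clk=0 s1=1 s0=1 s3=0 s5=1 s7=0 s6=0
t18.Δ1 s4=1 s2=0 clk=1 s1=1 s0=1 s3=0 s5=1 s7=0 s6=0
t18.Δ2 s4=0 s2=0 clk=1 s1=1 s0=1 s3=0 s5=0 s7=0 s6=0
t18.Δ3 s4=0 s2=1 clk=1 s1=1 s0=1 s3=0 s5=0 s7=0 s6=0
t19.Δ0 s4=0 s2=1 clk=1 s1=1 s0=1 s3=0 s5=0 s7=0 s6=0
t19.Δ1 s4=0 s2=1 clk=0 s1=1 s0=1 s3=0 s5=0 s7=0 s6=0

3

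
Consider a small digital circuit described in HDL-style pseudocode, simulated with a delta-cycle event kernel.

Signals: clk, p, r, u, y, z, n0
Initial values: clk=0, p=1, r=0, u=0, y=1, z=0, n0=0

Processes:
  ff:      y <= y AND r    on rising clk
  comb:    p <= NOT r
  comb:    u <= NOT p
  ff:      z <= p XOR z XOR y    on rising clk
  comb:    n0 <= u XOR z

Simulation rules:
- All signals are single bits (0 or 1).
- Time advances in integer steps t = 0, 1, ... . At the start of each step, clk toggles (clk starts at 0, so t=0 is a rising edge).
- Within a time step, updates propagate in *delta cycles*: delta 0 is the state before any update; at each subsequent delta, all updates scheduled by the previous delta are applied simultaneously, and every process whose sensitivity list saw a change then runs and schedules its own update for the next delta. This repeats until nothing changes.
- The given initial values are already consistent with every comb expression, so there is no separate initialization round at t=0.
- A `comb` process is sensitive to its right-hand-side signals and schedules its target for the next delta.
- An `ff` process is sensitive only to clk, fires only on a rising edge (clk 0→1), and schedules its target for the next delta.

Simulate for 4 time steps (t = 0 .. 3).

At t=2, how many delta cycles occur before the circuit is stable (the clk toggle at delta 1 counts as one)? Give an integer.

[bits: clk,n0,p,r,y,u,z]
t=0: Δ0=0010100 Δ1=1010100 Δ2=1010000 | 2Δ
t=1: Δ0=1010000 Δ1=0010000 | 1Δ
t=2: Δ0=0010000 Δ1=1010000 Δ2=1010001 Δ3=1110001 | 3Δ
t=3: Δ0=1110001 Δ1=0110001 | 1Δ

3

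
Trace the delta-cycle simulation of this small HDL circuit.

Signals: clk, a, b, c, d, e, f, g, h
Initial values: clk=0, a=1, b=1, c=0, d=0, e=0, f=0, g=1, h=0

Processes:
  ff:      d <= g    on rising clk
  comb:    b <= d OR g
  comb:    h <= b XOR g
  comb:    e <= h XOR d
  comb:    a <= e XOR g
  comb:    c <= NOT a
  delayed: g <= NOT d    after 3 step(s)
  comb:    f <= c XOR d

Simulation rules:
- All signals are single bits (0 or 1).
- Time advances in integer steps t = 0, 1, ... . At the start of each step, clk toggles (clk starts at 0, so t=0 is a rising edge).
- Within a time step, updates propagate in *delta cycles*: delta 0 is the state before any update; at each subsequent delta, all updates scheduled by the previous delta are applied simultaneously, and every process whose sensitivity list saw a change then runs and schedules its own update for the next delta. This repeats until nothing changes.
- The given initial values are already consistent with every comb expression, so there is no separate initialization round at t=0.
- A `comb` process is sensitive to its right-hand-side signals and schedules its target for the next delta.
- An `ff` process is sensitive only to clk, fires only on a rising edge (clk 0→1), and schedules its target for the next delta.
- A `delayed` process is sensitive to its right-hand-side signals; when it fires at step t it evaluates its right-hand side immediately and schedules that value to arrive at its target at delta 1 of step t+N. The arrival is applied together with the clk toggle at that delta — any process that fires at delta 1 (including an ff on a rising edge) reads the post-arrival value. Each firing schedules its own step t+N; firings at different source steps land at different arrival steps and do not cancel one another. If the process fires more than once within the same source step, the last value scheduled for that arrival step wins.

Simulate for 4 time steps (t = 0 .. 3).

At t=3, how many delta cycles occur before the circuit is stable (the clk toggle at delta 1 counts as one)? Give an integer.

[bits: clk,f,b,c,h,d,e,g,a]
t=0: Δ0=001000011 Δ1=101000011 Δ2=101001011 Δ3=111001111 Δ4=111001110 Δ5=111101110 Δ6=101101110 | 6Δ
t=1: Δ0=101101110 Δ1=001101110 | 1Δ
t=2: Δ0=001101110 Δ1=101101110 | 1Δ
t=3: Δ0=101101110 Δ1=001101100 Δ2=001111101 Δ3=001011001 Δ4=011011000 Δ5=011111000 Δ6=001111000 | 6Δ

6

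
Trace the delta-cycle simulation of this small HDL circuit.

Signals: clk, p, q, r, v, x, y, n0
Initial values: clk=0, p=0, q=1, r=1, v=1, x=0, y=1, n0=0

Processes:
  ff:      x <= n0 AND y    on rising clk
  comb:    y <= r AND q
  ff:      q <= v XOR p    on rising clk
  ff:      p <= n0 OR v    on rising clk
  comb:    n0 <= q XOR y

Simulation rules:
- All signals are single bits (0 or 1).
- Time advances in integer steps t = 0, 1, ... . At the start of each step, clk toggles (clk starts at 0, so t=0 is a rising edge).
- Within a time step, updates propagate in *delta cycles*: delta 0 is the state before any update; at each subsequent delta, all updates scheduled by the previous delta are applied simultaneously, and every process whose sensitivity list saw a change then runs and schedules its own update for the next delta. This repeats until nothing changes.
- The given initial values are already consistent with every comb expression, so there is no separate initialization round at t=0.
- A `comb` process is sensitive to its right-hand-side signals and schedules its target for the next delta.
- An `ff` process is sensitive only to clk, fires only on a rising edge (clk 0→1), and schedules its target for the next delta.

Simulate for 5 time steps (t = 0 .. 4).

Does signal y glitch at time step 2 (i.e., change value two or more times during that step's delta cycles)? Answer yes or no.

no

[bits: clk,r,y,v,q,p,n0,x]
t=0: Δ0=01111000 Δ1=11111000 Δ2=11111100 | 2Δ
t=1: Δ0=11111100 Δ1=01111100 | 1Δ
t=2: Δ0=01111100 Δ1=11111100 Δ2=11110100 Δ3=11010110 Δ4=11010100 | 4Δ
t=3: Δ0=11010100 Δ1=01010100 | 1Δ
t=4: Δ0=01010100 Δ1=11010100 | 1Δ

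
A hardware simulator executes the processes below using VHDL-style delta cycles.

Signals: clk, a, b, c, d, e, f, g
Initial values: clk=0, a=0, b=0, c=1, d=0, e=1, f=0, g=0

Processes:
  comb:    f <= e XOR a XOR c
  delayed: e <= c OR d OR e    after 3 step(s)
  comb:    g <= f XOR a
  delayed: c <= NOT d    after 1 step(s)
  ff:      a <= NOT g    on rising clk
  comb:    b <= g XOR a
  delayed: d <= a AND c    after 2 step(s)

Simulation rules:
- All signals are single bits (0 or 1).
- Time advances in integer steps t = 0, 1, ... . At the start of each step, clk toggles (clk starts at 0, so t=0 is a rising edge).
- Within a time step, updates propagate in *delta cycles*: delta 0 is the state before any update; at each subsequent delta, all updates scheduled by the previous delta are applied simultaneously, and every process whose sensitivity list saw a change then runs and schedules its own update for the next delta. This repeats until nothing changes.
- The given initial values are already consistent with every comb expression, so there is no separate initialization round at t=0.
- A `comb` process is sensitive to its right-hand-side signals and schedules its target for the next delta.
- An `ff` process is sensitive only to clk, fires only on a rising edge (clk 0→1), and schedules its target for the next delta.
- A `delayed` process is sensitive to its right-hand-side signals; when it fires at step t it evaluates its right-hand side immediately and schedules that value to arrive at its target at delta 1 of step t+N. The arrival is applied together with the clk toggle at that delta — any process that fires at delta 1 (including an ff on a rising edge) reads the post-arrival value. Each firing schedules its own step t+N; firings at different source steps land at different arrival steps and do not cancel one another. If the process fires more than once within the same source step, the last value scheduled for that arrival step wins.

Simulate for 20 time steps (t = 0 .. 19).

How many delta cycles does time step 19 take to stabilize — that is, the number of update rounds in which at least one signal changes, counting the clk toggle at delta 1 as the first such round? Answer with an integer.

4

t0.Δ0 clk=0 e=1 b=0 c=1 f=0 g=0 d=0 a=0
t0.Δ1 clk=1 e=1 b=0 c=1 f=0 g=0 d=0 a=0
t0.Δ2 clk=1 e=1 b=0 c=1 f=0 g=0 d=0 a=1
t0.Δ3 clk=1 e=1 b=1 c=1 f=1 g=1 d=0 a=1
t0.Δ4 clk=1 e=1 b=0 c=1 f=1 g=0 d=0 a=1
t0.Δ5 clk=1 e=1 b=1 c=1 f=1 g=0 d=0 a=1
t1.Δ0 clk=1 e=1 b=1 c=1 f=1 g=0 d=0 a=1
t1.Δ1 clk=0 e=1 b=1 c=1 f=1 g=0 d=0 a=1
t2.Δ0 clk=0 e=1 b=1 c=1 f=1 g=0 d=0 a=1
t2.Δ1 clk=1 e=1 b=1 c=1 f=1 g=0 d=1 a=1
t3.Δ0 clk=1 e=1 b=1 c=1 f=1 g=0 d=1 a=1
t3.Δ1 clk=0 e=1 b=1 c=0 f=1 g=0 d=1 a=1
t3.Δ2 clk=0 e=1 b=1 c=0 f=0 g=0 d=1 a=1
t3.Δ3 clk=0 e=1 b=1 c=0 f=0 g=1 d=1 a=1
t3.Δ4 clk=0 e=1 b=0 c=0 f=0 g=1 d=1 a=1
t4.Δ0 clk=0 e=1 b=0 c=0 f=0 g=1 d=1 a=1
t4.Δ1 clk=1 e=1 b=0 c=0 f=0 g=1 d=1 a=1
t4.Δ2 clk=1 e=1 b=0 c=0 f=0 g=1 d=1 a=0
t4.Δ3 clk=1 e=1 b=1 c=0 f=1 g=0 d=1 a=0
t4.Δ4 clk=1 e=1 b=0 c=0 f=1 g=1 d=1 a=0
t4.Δ5 clk=1 e=1 b=1 c=0 f=1 g=1 d=1 a=0
t5.Δ0 clk=1 e=1 b=1 c=0 f=1 g=1 d=1 a=0
t5.Δ1 clk=0 e=1 b=1 c=0 f=1 g=1 d=0 a=0
t6.Δ0 clk=0 e=1 b=1 c=0 f=1 g=1 d=0 a=0
t6.Δ1 clk=1 e=1 b=1 c=1 f=1 g=1 d=0 a=0
t6.Δ2 clk=1 e=1 b=1 c=1 f=0 g=1 d=0 a=0
t6.Δ3 clk=1 e=1 b=1 c=1 f=0 g=0 d=0 a=0
t6.Δ4 clk=1 e=1 b=0 c=1 f=0 g=0 d=0 a=0
t7.Δ0 clk=1 e=1 b=0 c=1 f=0 g=0 d=0 a=0
t7.Δ1 clk=0 e=1 b=0 c=1 f=0 g=0 d=0 a=0
t8.Δ0 clk=0 e=1 b=0 c=1 f=0 g=0 d=0 a=0
t8.Δ1 clk=1 e=1 b=0 c=1 f=0 g=0 d=0 a=0
t8.Δ2 clk=1 e=1 b=0 c=1 f=0 g=0 d=0 a=1
t8.Δ3 clk=1 e=1 b=1 c=1 f=1 g=1 d=0 a=1
t8.Δ4 clk=1 e=1 b=0 c=1 f=1 g=0 d=0 a=1
t8.Δ5 clk=1 e=1 b=1 c=1 f=1 g=0 d=0 a=1
t9.Δ0 clk=1 e=1 b=1 c=1 f=1 g=0 d=0 a=1
t9.Δ1 clk=0 e=1 b=1 c=1 f=1 g=0 d=0 a=1
t10.Δ0 clk=0 e=1 b=1 c=1 f=1 g=0 d=0 a=1
t10.Δ1 clk=1 e=1 b=1 c=1 f=1 g=0 d=1 a=1
t11.Δ0 clk=1 e=1 b=1 c=1 f=1 g=0 d=1 a=1
t11.Δ1 clk=0 e=1 b=1 c=0 f=1 g=0 d=1 a=1
t11.Δ2 clk=0 e=1 b=1 c=0 f=0 g=0 d=1 a=1
t11.Δ3 clk=0 e=1 b=1 c=0 f=0 g=1 d=1 a=1
t11.Δ4 clk=0 e=1 b=0 c=0 f=0 g=1 d=1 a=1
t12.Δ0 clk=0 e=1 b=0 c=0 f=0 g=1 d=1 a=1
t12.Δ1 clk=1 e=1 b=0 c=0 f=0 g=1 d=1 a=1
t12.Δ2 clk=1 e=1 b=0 c=0 f=0 g=1 d=1 a=0
t12.Δ3 clk=1 e=1 b=1 c=0 f=1 g=0 d=1 a=0
t12.Δ4 clk=1 e=1 b=0 c=0 f=1 g=1 d=1 a=0
t12.Δ5 clk=1 e=1 b=1 c=0 f=1 g=1 d=1 a=0
t13.Δ0 clk=1 e=1 b=1 c=0 f=1 g=1 d=1 a=0
t13.Δ1 clk=0 e=1 b=1 c=0 f=1 g=1 d=0 a=0
t14.Δ0 clk=0 e=1 b=1 c=0 f=1 g=1 d=0 a=0
t14.Δ1 clk=1 e=1 b=1 c=1 f=1 g=1 d=0 a=0
t14.Δ2 clk=1 e=1 b=1 c=1 f=0 g=1 d=0 a=0
t14.Δ3 clk=1 e=1 b=1 c=1 f=0 g=0 d=0 a=0
t14.Δ4 clk=1 e=1 b=0 c=1 f=0 g=0 d=0 a=0
t15.Δ0 clk=1 e=1 b=0 c=1 f=0 g=0 d=0 a=0
t15.Δ1 clk=0 e=1 b=0 c=1 f=0 g=0 d=0 a=0
t16.Δ0 clk=0 e=1 b=0 c=1 f=0 g=0 d=0 a=0
t16.Δ1 clk=1 e=1 b=0 c=1 f=0 g=0 d=0 a=0
t16.Δ2 clk=1 e=1 b=0 c=1 f=0 g=0 d=0 a=1
t16.Δ3 clk=1 e=1 b=1 c=1 f=1 g=1 d=0 a=1
t16.Δ4 clk=1 e=1 b=0 c=1 f=1 g=0 d=0 a=1
t16.Δ5 clk=1 e=1 b=1 c=1 f=1 g=0 d=0 a=1
t17.Δ0 clk=1 e=1 b=1 c=1 f=1 g=0 d=0 a=1
t17.Δ1 clk=0 e=1 b=1 c=1 f=1 g=0 d=0 a=1
t18.Δ0 clk=0 e=1 b=1 c=1 f=1 g=0 d=0 a=1
t18.Δ1 clk=1 e=1 b=1 c=1 f=1 g=0 d=1 a=1
t19.Δ0 clk=1 e=1 b=1 c=1 f=1 g=0 d=1 a=1
t19.Δ1 clk=0 e=1 b=1 c=0 f=1 g=0 d=1 a=1
t19.Δ2 clk=0 e=1 b=1 c=0 f=0 g=0 d=1 a=1
t19.Δ3 clk=0 e=1 b=1 c=0 f=0 g=1 d=1 a=1
t19.Δ4 clk=0 e=1 b=0 c=0 f=0 g=1 d=1 a=1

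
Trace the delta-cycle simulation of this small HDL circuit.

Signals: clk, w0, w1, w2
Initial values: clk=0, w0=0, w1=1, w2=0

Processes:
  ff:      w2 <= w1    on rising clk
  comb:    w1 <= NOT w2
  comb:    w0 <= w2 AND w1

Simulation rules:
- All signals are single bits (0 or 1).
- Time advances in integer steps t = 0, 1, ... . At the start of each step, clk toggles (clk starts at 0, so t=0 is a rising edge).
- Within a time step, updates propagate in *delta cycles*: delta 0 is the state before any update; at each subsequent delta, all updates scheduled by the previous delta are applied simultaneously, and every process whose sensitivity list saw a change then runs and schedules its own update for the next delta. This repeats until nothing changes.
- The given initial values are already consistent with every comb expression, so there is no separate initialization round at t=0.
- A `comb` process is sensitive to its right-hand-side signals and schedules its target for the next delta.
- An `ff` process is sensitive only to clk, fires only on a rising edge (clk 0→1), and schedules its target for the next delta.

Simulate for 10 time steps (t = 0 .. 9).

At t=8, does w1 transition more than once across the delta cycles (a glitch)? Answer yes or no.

t=0 Δ0: w1=1 clk=0 w0=0 w2=0
  Δ1: clk:0→1
  Δ2: w2:0→1
  Δ3: w1:1→0, w0:0→1
  Δ4: w0:1→0
  (4Δ to stable)
t=1 Δ0: w1=0 clk=1 w0=0 w2=1
  Δ1: clk:1→0
  (1Δ to stable)
t=2 Δ0: w1=0 clk=0 w0=0 w2=1
  Δ1: clk:0→1
  Δ2: w2:1→0
  Δ3: w1:0→1
  (3Δ to stable)
t=3 Δ0: w1=1 clk=1 w0=0 w2=0
  Δ1: clk:1→0
  (1Δ to stable)
t=4 Δ0: w1=1 clk=0 w0=0 w2=0
  Δ1: clk:0→1
  Δ2: w2:0→1
  Δ3: w1:1→0, w0:0→1
  Δ4: w0:1→0
  (4Δ to stable)
t=5 Δ0: w1=0 clk=1 w0=0 w2=1
  Δ1: clk:1→0
  (1Δ to stable)
t=6 Δ0: w1=0 clk=0 w0=0 w2=1
  Δ1: clk:0→1
  Δ2: w2:1→0
  Δ3: w1:0→1
  (3Δ to stable)
t=7 Δ0: w1=1 clk=1 w0=0 w2=0
  Δ1: clk:1→0
  (1Δ to stable)
t=8 Δ0: w1=1 clk=0 w0=0 w2=0
  Δ1: clk:0→1
  Δ2: w2:0→1
  Δ3: w1:1→0, w0:0→1
  Δ4: w0:1→0
  (4Δ to stable)
t=9 Δ0: w1=0 clk=1 w0=0 w2=1
  Δ1: clk:1→0
  (1Δ to stable)

no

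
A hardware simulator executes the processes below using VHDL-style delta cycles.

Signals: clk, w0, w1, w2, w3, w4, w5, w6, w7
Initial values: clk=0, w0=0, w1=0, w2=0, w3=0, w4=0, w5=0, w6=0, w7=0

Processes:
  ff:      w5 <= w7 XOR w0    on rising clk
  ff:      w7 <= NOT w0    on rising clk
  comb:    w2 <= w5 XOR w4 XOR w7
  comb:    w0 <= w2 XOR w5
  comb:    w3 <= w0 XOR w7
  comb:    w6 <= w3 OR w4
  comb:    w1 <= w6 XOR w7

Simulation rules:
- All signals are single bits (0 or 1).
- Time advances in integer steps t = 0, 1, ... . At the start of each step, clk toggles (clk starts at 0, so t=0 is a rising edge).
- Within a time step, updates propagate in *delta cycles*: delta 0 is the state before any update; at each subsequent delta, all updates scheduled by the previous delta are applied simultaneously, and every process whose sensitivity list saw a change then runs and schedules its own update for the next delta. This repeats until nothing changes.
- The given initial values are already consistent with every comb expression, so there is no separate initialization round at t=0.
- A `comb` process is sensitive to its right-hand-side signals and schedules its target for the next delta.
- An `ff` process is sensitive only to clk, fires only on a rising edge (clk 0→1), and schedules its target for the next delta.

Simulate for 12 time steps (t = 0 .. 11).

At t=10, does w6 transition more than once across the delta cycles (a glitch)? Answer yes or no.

yes

t=0 Δ0: w4=0 w6=0 w3=0 w1=0 w5=0 w2=0 w7=0 w0=0 clk=0
  Δ1: clk:0→1
  Δ2: w7:0→1
  Δ3: w3:0→1, w1:0→1, w2:0→1
  Δ4: w6:0→1, w0:0→1
  Δ5: w3:1→0, w1:1→0
  Δ6: w6:1→0
  Δ7: w1:0→1
  (7Δ to stable)
t=1 Δ0: w4=0 w6=0 w3=0 w1=1 w5=0 w2=1 w7=1 w0=1 clk=1
  Δ1: clk:1→0
  (1Δ to stable)
t=2 Δ0: w4=0 w6=0 w3=0 w1=1 w5=0 w2=1 w7=1 w0=1 clk=0
  Δ1: clk:0→1
  Δ2: w7:1→0
  Δ3: w3:0→1, w1:1→0, w2:1→0
  Δ4: w6:0→1, w0:1→0
  Δ5: w3:1→0, w1:0→1
  Δ6: w6:1→0
  Δ7: w1:1→0
  (7Δ to stable)
t=3 Δ0: w4=0 w6=0 w3=0 w1=0 w5=0 w2=0 w7=0 w0=0 clk=1
  Δ1: clk:1→0
  (1Δ to stable)
t=4 Δ0: w4=0 w6=0 w3=0 w1=0 w5=0 w2=0 w7=0 w0=0 clk=0
  Δ1: clk:0→1
  Δ2: w7:0→1
  Δ3: w3:0→1, w1:0→1, w2:0→1
  Δ4: w6:0→1, w0:0→1
  Δ5: w3:1→0, w1:1→0
  Δ6: w6:1→0
  Δ7: w1:0→1
  (7Δ to stable)
t=5 Δ0: w4=0 w6=0 w3=0 w1=1 w5=0 w2=1 w7=1 w0=1 clk=1
  Δ1: clk:1→0
  (1Δ to stable)
t=6 Δ0: w4=0 w6=0 w3=0 w1=1 w5=0 w2=1 w7=1 w0=1 clk=0
  Δ1: clk:0→1
  Δ2: w7:1→0
  Δ3: w3:0→1, w1:1→0, w2:1→0
  Δ4: w6:0→1, w0:1→0
  Δ5: w3:1→0, w1:0→1
  Δ6: w6:1→0
  Δ7: w1:1→0
  (7Δ to stable)
t=7 Δ0: w4=0 w6=0 w3=0 w1=0 w5=0 w2=0 w7=0 w0=0 clk=1
  Δ1: clk:1→0
  (1Δ to stable)
t=8 Δ0: w4=0 w6=0 w3=0 w1=0 w5=0 w2=0 w7=0 w0=0 clk=0
  Δ1: clk:0→1
  Δ2: w7:0→1
  Δ3: w3:0→1, w1:0→1, w2:0→1
  Δ4: w6:0→1, w0:0→1
  Δ5: w3:1→0, w1:1→0
  Δ6: w6:1→0
  Δ7: w1:0→1
  (7Δ to stable)
t=9 Δ0: w4=0 w6=0 w3=0 w1=1 w5=0 w2=1 w7=1 w0=1 clk=1
  Δ1: clk:1→0
  (1Δ to stable)
t=10 Δ0: w4=0 w6=0 w3=0 w1=1 w5=0 w2=1 w7=1 w0=1 clk=0
  Δ1: clk:0→1
  Δ2: w7:1→0
  Δ3: w3:0→1, w1:1→0, w2:1→0
  Δ4: w6:0→1, w0:1→0
  Δ5: w3:1→0, w1:0→1
  Δ6: w6:1→0
  Δ7: w1:1→0
  (7Δ to stable)
t=11 Δ0: w4=0 w6=0 w3=0 w1=0 w5=0 w2=0 w7=0 w0=0 clk=1
  Δ1: clk:1→0
  (1Δ to stable)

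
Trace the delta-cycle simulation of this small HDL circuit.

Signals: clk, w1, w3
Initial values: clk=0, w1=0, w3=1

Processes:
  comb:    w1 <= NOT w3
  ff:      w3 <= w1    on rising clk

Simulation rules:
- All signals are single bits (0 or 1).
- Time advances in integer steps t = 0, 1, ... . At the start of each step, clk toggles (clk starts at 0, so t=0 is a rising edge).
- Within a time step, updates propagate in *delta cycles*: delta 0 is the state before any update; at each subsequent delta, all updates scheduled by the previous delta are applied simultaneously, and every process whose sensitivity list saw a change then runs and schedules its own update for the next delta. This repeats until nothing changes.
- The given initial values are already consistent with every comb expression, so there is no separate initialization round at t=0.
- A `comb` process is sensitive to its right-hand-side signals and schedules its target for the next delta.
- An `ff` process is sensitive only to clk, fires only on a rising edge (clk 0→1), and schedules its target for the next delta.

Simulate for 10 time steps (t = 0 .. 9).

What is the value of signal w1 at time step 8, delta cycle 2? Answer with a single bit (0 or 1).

0

t0.Δ0 w3=1 w1=0 clk=0
t0.Δ1 w3=1 w1=0 clk=1
t0.Δ2 w3=0 w1=0 clk=1
t0.Δ3 w3=0 w1=1 clk=1
t1.Δ0 w3=0 w1=1 clk=1
t1.Δ1 w3=0 w1=1 clk=0
t2.Δ0 w3=0 w1=1 clk=0
t2.Δ1 w3=0 w1=1 clk=1
t2.Δ2 w3=1 w1=1 clk=1
t2.Δ3 w3=1 w1=0 clk=1
t3.Δ0 w3=1 w1=0 clk=1
t3.Δ1 w3=1 w1=0 clk=0
t4.Δ0 w3=1 w1=0 clk=0
t4.Δ1 w3=1 w1=0 clk=1
t4.Δ2 w3=0 w1=0 clk=1
t4.Δ3 w3=0 w1=1 clk=1
t5.Δ0 w3=0 w1=1 clk=1
t5.Δ1 w3=0 w1=1 clk=0
t6.Δ0 w3=0 w1=1 clk=0
t6.Δ1 w3=0 w1=1 clk=1
t6.Δ2 w3=1 w1=1 clk=1
t6.Δ3 w3=1 w1=0 clk=1
t7.Δ0 w3=1 w1=0 clk=1
t7.Δ1 w3=1 w1=0 clk=0
t8.Δ0 w3=1 w1=0 clk=0
t8.Δ1 w3=1 w1=0 clk=1
t8.Δ2 w3=0 w1=0 clk=1
t8.Δ3 w3=0 w1=1 clk=1
t9.Δ0 w3=0 w1=1 clk=1
t9.Δ1 w3=0 w1=1 clk=0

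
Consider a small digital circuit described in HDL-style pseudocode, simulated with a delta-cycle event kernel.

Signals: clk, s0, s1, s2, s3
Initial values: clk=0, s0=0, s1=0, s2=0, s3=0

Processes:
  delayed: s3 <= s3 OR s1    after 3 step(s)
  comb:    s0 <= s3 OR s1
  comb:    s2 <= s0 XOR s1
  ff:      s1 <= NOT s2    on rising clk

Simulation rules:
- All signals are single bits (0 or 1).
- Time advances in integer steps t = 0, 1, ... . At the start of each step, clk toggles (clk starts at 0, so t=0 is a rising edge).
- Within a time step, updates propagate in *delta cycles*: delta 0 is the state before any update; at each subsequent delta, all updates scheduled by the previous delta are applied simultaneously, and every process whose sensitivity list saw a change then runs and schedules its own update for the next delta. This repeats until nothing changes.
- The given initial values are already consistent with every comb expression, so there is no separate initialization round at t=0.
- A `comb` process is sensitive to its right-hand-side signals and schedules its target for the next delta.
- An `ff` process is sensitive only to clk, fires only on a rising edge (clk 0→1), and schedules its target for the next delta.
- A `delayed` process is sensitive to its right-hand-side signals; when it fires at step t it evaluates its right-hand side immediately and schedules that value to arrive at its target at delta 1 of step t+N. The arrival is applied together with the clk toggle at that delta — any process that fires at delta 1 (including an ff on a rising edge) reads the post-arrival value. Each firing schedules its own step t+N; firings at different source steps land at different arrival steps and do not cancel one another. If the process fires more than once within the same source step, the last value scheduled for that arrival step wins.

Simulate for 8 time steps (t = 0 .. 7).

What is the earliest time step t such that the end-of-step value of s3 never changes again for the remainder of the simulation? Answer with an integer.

3

t=0 Δ0: clk=0 s3=0 s1=0 s0=0 s2=0
  Δ1: clk:0→1
  Δ2: s1:0→1
  Δ3: s0:0→1, s2:0→1
  Δ4: s2:1→0
  (4Δ to stable)
t=1 Δ0: clk=1 s3=0 s1=1 s0=1 s2=0
  Δ1: clk:1→0
  (1Δ to stable)
t=2 Δ0: clk=0 s3=0 s1=1 s0=1 s2=0
  Δ1: clk:0→1
  (1Δ to stable)
t=3 Δ0: clk=1 s3=0 s1=1 s0=1 s2=0
  Δ1: clk:1→0, s3:0→1
  (1Δ to stable)
t=4 Δ0: clk=0 s3=1 s1=1 s0=1 s2=0
  Δ1: clk:0→1
  (1Δ to stable)
t=5 Δ0: clk=1 s3=1 s1=1 s0=1 s2=0
  Δ1: clk:1→0
  (1Δ to stable)
t=6 Δ0: clk=0 s3=1 s1=1 s0=1 s2=0
  Δ1: clk:0→1
  (1Δ to stable)
t=7 Δ0: clk=1 s3=1 s1=1 s0=1 s2=0
  Δ1: clk:1→0
  (1Δ to stable)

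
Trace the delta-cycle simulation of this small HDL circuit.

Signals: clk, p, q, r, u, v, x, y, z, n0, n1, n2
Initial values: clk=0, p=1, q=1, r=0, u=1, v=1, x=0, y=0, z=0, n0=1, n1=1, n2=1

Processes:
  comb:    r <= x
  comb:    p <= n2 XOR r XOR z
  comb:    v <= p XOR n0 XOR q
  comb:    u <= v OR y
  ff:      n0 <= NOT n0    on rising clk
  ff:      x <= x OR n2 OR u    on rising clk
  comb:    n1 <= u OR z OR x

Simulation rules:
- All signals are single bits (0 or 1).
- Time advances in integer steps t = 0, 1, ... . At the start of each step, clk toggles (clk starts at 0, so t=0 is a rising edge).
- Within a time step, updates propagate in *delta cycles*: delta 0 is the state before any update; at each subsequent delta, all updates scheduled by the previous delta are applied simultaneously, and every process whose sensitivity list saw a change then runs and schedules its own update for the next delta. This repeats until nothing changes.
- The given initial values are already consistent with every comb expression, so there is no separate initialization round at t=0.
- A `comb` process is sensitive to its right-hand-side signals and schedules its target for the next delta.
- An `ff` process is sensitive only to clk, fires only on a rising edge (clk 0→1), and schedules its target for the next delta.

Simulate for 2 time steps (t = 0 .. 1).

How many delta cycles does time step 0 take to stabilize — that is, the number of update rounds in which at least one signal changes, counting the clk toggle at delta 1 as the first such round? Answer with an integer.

t=0 Δ0: n0=1 y=0 n2=1 x=0 n1=1 clk=0 p=1 v=1 q=1 r=0 u=1 z=0
  Δ1: clk:0→1
  Δ2: n0:1→0, x:0→1
  Δ3: v:1→0, r:0→1
  Δ4: p:1→0, u:1→0
  Δ5: v:0→1
  Δ6: u:0→1
  (6Δ to stable)
t=1 Δ0: n0=0 y=0 n2=1 x=1 n1=1 clk=1 p=0 v=1 q=1 r=1 u=1 z=0
  Δ1: clk:1→0
  (1Δ to stable)

6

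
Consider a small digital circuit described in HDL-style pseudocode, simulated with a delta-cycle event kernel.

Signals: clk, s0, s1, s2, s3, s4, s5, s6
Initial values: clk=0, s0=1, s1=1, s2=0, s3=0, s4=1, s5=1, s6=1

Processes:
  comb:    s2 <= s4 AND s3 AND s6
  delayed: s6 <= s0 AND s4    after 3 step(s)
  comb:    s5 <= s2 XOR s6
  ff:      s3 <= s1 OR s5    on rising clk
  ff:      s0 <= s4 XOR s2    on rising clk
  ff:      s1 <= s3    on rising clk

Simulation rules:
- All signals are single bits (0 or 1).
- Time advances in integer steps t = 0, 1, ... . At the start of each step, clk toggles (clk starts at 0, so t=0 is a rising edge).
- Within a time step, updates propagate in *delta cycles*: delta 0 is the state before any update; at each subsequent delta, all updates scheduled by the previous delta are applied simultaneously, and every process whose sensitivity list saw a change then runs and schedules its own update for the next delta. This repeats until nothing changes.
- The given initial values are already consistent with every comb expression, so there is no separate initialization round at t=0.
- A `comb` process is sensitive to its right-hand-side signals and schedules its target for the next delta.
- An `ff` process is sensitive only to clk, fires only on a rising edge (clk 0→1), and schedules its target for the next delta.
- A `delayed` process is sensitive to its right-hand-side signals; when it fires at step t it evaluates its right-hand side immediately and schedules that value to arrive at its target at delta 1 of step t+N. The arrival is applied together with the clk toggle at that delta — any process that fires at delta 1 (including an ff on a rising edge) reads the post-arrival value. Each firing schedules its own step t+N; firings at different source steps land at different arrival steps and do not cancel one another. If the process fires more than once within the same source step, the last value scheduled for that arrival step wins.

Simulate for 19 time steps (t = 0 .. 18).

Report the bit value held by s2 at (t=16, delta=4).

1

[bits: s3,s6,s0,s5,clk,s4,s2,s1]
t=0: Δ0=01110101 Δ1=01111101 Δ2=11111100 Δ3=11111110 Δ4=11101110 | 4Δ
t=1: Δ0=11101110 Δ1=11100110 | 1Δ
t=2: Δ0=11100110 Δ1=11101110 Δ2=01001111 Δ3=01001101 Δ4=01011101 | 4Δ
t=3: Δ0=01011101 Δ1=01010101 | 1Δ
t=4: Δ0=01010101 Δ1=01011101 Δ2=11111100 Δ3=11111110 Δ4=11101110 | 4Δ
t=5: Δ0=11101110 Δ1=10100110 Δ2=10110100 Δ3=10100100 | 3Δ
t=6: Δ0=10100100 Δ1=10101100 Δ2=00101101 | 2Δ
t=7: Δ0=00101101 Δ1=01100101 Δ2=01110101 | 2Δ
t=8: Δ0=01110101 Δ1=01111101 Δ2=11111100 Δ3=11111110 Δ4=11101110 | 4Δ
t=9: Δ0=11101110 Δ1=11100110 | 1Δ
t=10: Δ0=11100110 Δ1=11101110 Δ2=01001111 Δ3=01001101 Δ4=01011101 | 4Δ
t=11: Δ0=01011101 Δ1=01010101 | 1Δ
t=12: Δ0=01010101 Δ1=01011101 Δ2=11111100 Δ3=11111110 Δ4=11101110 | 4Δ
t=13: Δ0=11101110 Δ1=10100110 Δ2=10110100 Δ3=10100100 | 3Δ
t=14: Δ0=10100100 Δ1=10101100 Δ2=00101101 | 2Δ
t=15: Δ0=00101101 Δ1=01100101 Δ2=01110101 | 2Δ
t=16: Δ0=01110101 Δ1=01111101 Δ2=11111100 Δ3=11111110 Δ4=11101110 | 4Δ
t=17: Δ0=11101110 Δ1=11100110 | 1Δ
t=18: Δ0=11100110 Δ1=11101110 Δ2=01001111 Δ3=01001101 Δ4=01011101 | 4Δ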